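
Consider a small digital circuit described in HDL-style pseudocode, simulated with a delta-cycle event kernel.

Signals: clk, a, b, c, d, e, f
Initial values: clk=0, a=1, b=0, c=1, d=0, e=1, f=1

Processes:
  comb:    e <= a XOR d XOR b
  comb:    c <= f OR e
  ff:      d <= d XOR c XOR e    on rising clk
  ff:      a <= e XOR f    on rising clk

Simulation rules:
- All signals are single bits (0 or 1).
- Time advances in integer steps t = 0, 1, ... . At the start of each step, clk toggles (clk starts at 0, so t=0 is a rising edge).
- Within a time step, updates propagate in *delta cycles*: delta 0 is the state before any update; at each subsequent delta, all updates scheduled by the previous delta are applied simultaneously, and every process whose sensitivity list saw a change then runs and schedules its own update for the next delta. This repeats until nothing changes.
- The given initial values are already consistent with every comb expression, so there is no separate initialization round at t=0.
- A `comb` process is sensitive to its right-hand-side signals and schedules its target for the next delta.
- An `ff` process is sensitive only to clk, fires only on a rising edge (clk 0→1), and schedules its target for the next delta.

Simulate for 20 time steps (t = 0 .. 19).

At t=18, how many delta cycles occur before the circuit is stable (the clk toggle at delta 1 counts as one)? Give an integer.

[bits: clk,b,a,c,e,f,d]
t=0: Δ0=0011110 Δ1=1011110 Δ2=1001110 Δ3=1001010 | 3Δ
t=1: Δ0=1001010 Δ1=0001010 | 1Δ
t=2: Δ0=0001010 Δ1=1001010 Δ2=1011011 | 2Δ
t=3: Δ0=1011011 Δ1=0011011 | 1Δ
t=4: Δ0=0011011 Δ1=1011011 Δ2=1011010 Δ3=1011110 | 3Δ
t=5: Δ0=1011110 Δ1=0011110 | 1Δ
t=6: Δ0=0011110 Δ1=1011110 Δ2=1001110 Δ3=1001010 | 3Δ
t=7: Δ0=1001010 Δ1=0001010 | 1Δ
t=8: Δ0=0001010 Δ1=1001010 Δ2=1011011 | 2Δ
t=9: Δ0=1011011 Δ1=0011011 | 1Δ
t=10: Δ0=0011011 Δ1=1011011 Δ2=1011010 Δ3=1011110 | 3Δ
t=11: Δ0=1011110 Δ1=0011110 | 1Δ
t=12: Δ0=0011110 Δ1=1011110 Δ2=1001110 Δ3=1001010 | 3Δ
t=13: Δ0=1001010 Δ1=0001010 | 1Δ
t=14: Δ0=0001010 Δ1=1001010 Δ2=1011011 | 2Δ
t=15: Δ0=1011011 Δ1=0011011 | 1Δ
t=16: Δ0=0011011 Δ1=1011011 Δ2=1011010 Δ3=1011110 | 3Δ
t=17: Δ0=1011110 Δ1=0011110 | 1Δ
t=18: Δ0=0011110 Δ1=1011110 Δ2=1001110 Δ3=1001010 | 3Δ
t=19: Δ0=1001010 Δ1=0001010 | 1Δ

3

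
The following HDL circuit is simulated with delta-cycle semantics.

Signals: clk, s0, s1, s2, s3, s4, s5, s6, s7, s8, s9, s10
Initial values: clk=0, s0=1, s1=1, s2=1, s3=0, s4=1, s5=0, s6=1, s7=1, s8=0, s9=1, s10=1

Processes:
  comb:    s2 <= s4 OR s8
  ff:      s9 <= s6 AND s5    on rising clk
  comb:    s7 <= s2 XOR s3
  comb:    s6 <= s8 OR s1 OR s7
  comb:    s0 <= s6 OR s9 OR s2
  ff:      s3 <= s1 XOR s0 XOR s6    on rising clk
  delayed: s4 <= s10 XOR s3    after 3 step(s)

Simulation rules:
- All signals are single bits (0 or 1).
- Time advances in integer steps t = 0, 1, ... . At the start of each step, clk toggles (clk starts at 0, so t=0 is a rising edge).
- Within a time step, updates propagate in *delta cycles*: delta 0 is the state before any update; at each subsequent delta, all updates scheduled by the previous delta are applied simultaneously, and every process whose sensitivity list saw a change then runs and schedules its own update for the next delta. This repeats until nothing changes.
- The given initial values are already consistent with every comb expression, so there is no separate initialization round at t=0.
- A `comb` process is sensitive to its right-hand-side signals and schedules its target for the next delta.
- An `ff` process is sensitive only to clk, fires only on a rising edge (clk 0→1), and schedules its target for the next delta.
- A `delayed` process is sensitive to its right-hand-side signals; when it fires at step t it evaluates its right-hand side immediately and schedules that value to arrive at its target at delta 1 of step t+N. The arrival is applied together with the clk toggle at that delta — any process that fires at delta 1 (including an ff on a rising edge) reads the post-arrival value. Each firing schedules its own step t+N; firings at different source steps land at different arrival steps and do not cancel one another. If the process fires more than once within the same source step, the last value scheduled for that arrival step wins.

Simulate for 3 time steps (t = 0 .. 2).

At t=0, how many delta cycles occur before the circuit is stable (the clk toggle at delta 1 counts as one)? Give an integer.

[bits: s2,s5,s7,s9,s1,clk,s6,s0,s4,s3,s8,s10]
t=0: Δ0=101110111001 Δ1=101111111001 Δ2=101011111101 Δ3=100011111101 | 3Δ
t=1: Δ0=100011111101 Δ1=100010111101 | 1Δ
t=2: Δ0=100010111101 Δ1=100011111101 | 1Δ

3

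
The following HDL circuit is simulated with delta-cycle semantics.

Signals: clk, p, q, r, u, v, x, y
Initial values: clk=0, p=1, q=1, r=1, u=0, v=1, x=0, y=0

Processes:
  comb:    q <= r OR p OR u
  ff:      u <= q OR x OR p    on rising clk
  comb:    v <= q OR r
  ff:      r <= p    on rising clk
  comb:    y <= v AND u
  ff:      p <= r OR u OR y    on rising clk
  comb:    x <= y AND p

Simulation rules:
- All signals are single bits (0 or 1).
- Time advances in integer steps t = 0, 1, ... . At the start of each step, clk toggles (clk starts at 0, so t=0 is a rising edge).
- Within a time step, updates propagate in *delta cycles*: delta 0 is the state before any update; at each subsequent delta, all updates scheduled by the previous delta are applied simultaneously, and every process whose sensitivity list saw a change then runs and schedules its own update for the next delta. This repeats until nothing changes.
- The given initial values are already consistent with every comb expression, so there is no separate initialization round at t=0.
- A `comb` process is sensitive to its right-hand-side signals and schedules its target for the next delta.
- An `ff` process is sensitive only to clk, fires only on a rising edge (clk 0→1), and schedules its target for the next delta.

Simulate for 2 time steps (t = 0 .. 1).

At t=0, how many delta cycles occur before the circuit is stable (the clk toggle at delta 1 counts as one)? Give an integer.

4

t=0 Δ0: p=1 clk=0 u=0 y=0 v=1 q=1 x=0 r=1
  Δ1: clk:0→1
  Δ2: u:0→1
  Δ3: y:0→1
  Δ4: x:0→1
  (4Δ to stable)
t=1 Δ0: p=1 clk=1 u=1 y=1 v=1 q=1 x=1 r=1
  Δ1: clk:1→0
  (1Δ to stable)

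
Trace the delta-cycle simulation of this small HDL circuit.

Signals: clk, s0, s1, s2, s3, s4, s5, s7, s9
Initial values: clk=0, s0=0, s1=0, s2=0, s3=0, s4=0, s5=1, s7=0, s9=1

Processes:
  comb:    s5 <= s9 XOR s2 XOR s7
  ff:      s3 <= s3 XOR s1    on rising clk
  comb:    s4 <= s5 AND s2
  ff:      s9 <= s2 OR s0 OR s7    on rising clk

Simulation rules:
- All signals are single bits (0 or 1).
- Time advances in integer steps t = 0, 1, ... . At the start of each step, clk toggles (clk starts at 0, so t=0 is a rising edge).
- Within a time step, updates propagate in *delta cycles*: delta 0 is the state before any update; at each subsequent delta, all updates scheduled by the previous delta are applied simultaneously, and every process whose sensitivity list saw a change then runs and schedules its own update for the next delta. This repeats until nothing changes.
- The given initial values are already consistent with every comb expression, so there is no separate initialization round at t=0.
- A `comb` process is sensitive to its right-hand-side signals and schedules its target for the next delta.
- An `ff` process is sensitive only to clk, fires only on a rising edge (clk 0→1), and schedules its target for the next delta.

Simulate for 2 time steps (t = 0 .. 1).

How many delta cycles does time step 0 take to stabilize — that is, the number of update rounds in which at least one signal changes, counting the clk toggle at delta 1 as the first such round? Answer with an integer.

t=0 Δ0: s1=0 s7=0 s4=0 clk=0 s2=0 s3=0 s9=1 s0=0 s5=1
  Δ1: clk:0→1
  Δ2: s9:1→0
  Δ3: s5:1→0
  (3Δ to stable)
t=1 Δ0: s1=0 s7=0 s4=0 clk=1 s2=0 s3=0 s9=0 s0=0 s5=0
  Δ1: clk:1→0
  (1Δ to stable)

3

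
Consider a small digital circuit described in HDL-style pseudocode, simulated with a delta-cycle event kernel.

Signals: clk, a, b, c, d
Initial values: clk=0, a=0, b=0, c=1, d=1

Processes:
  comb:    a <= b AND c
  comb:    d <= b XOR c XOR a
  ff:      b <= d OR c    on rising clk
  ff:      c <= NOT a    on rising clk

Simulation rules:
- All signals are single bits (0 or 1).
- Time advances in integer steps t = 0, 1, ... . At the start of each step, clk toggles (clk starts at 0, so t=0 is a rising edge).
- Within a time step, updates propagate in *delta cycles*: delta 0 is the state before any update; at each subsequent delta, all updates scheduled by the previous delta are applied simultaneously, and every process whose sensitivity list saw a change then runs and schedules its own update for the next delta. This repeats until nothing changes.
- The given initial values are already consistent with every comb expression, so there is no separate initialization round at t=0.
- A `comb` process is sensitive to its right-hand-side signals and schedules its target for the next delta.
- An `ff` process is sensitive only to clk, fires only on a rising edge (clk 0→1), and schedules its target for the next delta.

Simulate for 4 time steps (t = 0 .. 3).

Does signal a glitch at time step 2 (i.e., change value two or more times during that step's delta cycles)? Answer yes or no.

t0.Δ0 clk=0 c=1 d=1 b=0 a=0
t0.Δ1 clk=1 c=1 d=1 b=0 a=0
t0.Δ2 clk=1 c=1 d=1 b=1 a=0
t0.Δ3 clk=1 c=1 d=0 b=1 a=1
t0.Δ4 clk=1 c=1 d=1 b=1 a=1
t1.Δ0 clk=1 c=1 d=1 b=1 a=1
t1.Δ1 clk=0 c=1 d=1 b=1 a=1
t2.Δ0 clk=0 c=1 d=1 b=1 a=1
t2.Δ1 clk=1 c=1 d=1 b=1 a=1
t2.Δ2 clk=1 c=0 d=1 b=1 a=1
t2.Δ3 clk=1 c=0 d=0 b=1 a=0
t2.Δ4 clk=1 c=0 d=1 b=1 a=0
t3.Δ0 clk=1 c=0 d=1 b=1 a=0
t3.Δ1 clk=0 c=0 d=1 b=1 a=0

no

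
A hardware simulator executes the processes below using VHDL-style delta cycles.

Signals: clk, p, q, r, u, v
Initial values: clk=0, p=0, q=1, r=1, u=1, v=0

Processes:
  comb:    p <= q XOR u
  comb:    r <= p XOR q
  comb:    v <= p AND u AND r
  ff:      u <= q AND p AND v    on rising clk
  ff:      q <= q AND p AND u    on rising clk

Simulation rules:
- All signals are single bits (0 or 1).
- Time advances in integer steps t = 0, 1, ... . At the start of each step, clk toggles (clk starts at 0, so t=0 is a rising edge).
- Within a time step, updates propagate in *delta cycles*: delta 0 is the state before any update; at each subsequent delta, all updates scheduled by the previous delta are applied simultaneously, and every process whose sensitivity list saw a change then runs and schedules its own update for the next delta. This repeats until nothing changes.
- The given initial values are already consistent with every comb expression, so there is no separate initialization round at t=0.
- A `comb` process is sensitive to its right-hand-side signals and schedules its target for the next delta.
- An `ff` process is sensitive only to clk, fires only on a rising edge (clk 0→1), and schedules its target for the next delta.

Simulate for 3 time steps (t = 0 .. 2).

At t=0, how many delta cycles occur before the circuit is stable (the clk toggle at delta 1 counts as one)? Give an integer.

3

t0.Δ0 p=0 r=1 q=1 v=0 clk=0 u=1
t0.Δ1 p=0 r=1 q=1 v=0 clk=1 u=1
t0.Δ2 p=0 r=1 q=0 v=0 clk=1 u=0
t0.Δ3 p=0 r=0 q=0 v=0 clk=1 u=0
t1.Δ0 p=0 r=0 q=0 v=0 clk=1 u=0
t1.Δ1 p=0 r=0 q=0 v=0 clk=0 u=0
t2.Δ0 p=0 r=0 q=0 v=0 clk=0 u=0
t2.Δ1 p=0 r=0 q=0 v=0 clk=1 u=0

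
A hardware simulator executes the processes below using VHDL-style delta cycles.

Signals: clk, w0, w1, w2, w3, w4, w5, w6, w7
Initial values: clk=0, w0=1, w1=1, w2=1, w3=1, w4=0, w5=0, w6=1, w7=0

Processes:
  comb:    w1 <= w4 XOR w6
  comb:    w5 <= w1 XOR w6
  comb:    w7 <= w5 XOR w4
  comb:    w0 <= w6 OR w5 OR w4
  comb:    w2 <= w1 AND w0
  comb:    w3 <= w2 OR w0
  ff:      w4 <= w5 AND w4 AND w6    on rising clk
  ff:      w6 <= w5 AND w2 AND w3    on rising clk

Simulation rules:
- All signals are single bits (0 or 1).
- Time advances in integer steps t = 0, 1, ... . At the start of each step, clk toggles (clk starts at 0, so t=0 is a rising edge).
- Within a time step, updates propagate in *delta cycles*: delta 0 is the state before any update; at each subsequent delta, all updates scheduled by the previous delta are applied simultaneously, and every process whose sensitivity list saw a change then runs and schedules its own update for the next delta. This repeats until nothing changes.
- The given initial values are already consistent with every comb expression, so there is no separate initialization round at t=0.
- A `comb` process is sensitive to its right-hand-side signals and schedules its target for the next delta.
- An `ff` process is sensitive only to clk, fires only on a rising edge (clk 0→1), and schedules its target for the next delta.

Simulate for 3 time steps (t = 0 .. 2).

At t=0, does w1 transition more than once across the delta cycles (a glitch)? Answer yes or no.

[bits: w6,w1,w0,w7,w2,w3,w4,w5,clk]
t=0: Δ0=111011000 Δ1=111011001 Δ2=011011001 Δ3=000011011 Δ4=001101001 Δ5=000001001 Δ6=000000001 | 6Δ
t=1: Δ0=000000001 Δ1=000000000 | 1Δ
t=2: Δ0=000000000 Δ1=000000001 | 1Δ

no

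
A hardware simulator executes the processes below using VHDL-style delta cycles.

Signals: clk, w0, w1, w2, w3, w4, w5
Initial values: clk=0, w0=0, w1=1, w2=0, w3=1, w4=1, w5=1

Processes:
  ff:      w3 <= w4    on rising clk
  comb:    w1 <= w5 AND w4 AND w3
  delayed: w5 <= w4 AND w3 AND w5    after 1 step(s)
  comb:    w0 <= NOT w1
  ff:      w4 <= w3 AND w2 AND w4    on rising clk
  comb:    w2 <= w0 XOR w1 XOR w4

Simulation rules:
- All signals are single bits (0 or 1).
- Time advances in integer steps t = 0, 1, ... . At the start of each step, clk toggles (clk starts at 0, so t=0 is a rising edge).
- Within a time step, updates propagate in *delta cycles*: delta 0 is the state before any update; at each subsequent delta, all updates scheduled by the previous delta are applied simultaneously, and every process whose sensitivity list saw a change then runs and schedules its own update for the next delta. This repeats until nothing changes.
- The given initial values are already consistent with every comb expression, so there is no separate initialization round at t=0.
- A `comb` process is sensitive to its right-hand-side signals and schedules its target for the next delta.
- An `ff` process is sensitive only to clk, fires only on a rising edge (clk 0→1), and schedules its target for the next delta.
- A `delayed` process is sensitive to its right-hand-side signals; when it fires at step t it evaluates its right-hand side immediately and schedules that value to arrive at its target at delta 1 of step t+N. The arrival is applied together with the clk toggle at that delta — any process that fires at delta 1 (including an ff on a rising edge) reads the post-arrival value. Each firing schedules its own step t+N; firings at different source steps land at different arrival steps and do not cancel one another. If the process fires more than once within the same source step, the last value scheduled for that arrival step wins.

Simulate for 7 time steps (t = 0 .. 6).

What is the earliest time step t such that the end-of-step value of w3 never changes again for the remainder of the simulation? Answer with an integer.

2

t=0 Δ0: w0=0 w5=1 w2=0 w4=1 w3=1 w1=1 clk=0
  Δ1: clk:0→1
  Δ2: w4:1→0
  Δ3: w2:0→1, w1:1→0
  Δ4: w0:0→1, w2:1→0
  Δ5: w2:0→1
  (5Δ to stable)
t=1 Δ0: w0=1 w5=1 w2=1 w4=0 w3=1 w1=0 clk=1
  Δ1: w5:1→0, clk:1→0
  (1Δ to stable)
t=2 Δ0: w0=1 w5=0 w2=1 w4=0 w3=1 w1=0 clk=0
  Δ1: clk:0→1
  Δ2: w3:1→0
  (2Δ to stable)
t=3 Δ0: w0=1 w5=0 w2=1 w4=0 w3=0 w1=0 clk=1
  Δ1: clk:1→0
  (1Δ to stable)
t=4 Δ0: w0=1 w5=0 w2=1 w4=0 w3=0 w1=0 clk=0
  Δ1: clk:0→1
  (1Δ to stable)
t=5 Δ0: w0=1 w5=0 w2=1 w4=0 w3=0 w1=0 clk=1
  Δ1: clk:1→0
  (1Δ to stable)
t=6 Δ0: w0=1 w5=0 w2=1 w4=0 w3=0 w1=0 clk=0
  Δ1: clk:0→1
  (1Δ to stable)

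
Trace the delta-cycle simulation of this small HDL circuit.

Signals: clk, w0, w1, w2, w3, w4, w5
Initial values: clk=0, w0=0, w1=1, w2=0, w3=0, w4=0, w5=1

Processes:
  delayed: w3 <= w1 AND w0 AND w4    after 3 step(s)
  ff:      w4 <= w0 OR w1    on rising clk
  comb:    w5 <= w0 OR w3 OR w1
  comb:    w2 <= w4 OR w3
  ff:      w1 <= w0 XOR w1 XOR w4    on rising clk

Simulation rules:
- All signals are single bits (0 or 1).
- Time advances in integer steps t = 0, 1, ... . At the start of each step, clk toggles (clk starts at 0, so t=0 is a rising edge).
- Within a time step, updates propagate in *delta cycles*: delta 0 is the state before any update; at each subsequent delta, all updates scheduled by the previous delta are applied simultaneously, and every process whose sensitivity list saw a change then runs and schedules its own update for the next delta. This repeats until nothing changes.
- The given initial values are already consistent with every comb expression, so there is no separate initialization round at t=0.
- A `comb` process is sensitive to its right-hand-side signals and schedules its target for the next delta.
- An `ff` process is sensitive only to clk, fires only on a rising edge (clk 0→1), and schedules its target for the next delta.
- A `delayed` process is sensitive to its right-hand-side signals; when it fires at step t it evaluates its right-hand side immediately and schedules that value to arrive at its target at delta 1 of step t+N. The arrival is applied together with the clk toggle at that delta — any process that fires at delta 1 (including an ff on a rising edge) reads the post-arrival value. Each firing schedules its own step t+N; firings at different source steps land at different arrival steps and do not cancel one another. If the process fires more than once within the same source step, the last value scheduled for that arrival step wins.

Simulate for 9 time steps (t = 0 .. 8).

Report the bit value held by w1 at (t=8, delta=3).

0

t0.Δ0 w0=0 w2=0 w4=0 w3=0 clk=0 w1=1 w5=1
t0.Δ1 w0=0 w2=0 w4=0 w3=0 clk=1 w1=1 w5=1
t0.Δ2 w0=0 w2=0 w4=1 w3=0 clk=1 w1=1 w5=1
t0.Δ3 w0=0 w2=1 w4=1 w3=0 clk=1 w1=1 w5=1
t1.Δ0 w0=0 w2=1 w4=1 w3=0 clk=1 w1=1 w5=1
t1.Δ1 w0=0 w2=1 w4=1 w3=0 clk=0 w1=1 w5=1
t2.Δ0 w0=0 w2=1 w4=1 w3=0 clk=0 w1=1 w5=1
t2.Δ1 w0=0 w2=1 w4=1 w3=0 clk=1 w1=1 w5=1
t2.Δ2 w0=0 w2=1 w4=1 w3=0 clk=1 w1=0 w5=1
t2.Δ3 w0=0 w2=1 w4=1 w3=0 clk=1 w1=0 w5=0
t3.Δ0 w0=0 w2=1 w4=1 w3=0 clk=1 w1=0 w5=0
t3.Δ1 w0=0 w2=1 w4=1 w3=0 clk=0 w1=0 w5=0
t4.Δ0 w0=0 w2=1 w4=1 w3=0 clk=0 w1=0 w5=0
t4.Δ1 w0=0 w2=1 w4=1 w3=0 clk=1 w1=0 w5=0
t4.Δ2 w0=0 w2=1 w4=0 w3=0 clk=1 w1=1 w5=0
t4.Δ3 w0=0 w2=0 w4=0 w3=0 clk=1 w1=1 w5=1
t5.Δ0 w0=0 w2=0 w4=0 w3=0 clk=1 w1=1 w5=1
t5.Δ1 w0=0 w2=0 w4=0 w3=0 clk=0 w1=1 w5=1
t6.Δ0 w0=0 w2=0 w4=0 w3=0 clk=0 w1=1 w5=1
t6.Δ1 w0=0 w2=0 w4=0 w3=0 clk=1 w1=1 w5=1
t6.Δ2 w0=0 w2=0 w4=1 w3=0 clk=1 w1=1 w5=1
t6.Δ3 w0=0 w2=1 w4=1 w3=0 clk=1 w1=1 w5=1
t7.Δ0 w0=0 w2=1 w4=1 w3=0 clk=1 w1=1 w5=1
t7.Δ1 w0=0 w2=1 w4=1 w3=0 clk=0 w1=1 w5=1
t8.Δ0 w0=0 w2=1 w4=1 w3=0 clk=0 w1=1 w5=1
t8.Δ1 w0=0 w2=1 w4=1 w3=0 clk=1 w1=1 w5=1
t8.Δ2 w0=0 w2=1 w4=1 w3=0 clk=1 w1=0 w5=1
t8.Δ3 w0=0 w2=1 w4=1 w3=0 clk=1 w1=0 w5=0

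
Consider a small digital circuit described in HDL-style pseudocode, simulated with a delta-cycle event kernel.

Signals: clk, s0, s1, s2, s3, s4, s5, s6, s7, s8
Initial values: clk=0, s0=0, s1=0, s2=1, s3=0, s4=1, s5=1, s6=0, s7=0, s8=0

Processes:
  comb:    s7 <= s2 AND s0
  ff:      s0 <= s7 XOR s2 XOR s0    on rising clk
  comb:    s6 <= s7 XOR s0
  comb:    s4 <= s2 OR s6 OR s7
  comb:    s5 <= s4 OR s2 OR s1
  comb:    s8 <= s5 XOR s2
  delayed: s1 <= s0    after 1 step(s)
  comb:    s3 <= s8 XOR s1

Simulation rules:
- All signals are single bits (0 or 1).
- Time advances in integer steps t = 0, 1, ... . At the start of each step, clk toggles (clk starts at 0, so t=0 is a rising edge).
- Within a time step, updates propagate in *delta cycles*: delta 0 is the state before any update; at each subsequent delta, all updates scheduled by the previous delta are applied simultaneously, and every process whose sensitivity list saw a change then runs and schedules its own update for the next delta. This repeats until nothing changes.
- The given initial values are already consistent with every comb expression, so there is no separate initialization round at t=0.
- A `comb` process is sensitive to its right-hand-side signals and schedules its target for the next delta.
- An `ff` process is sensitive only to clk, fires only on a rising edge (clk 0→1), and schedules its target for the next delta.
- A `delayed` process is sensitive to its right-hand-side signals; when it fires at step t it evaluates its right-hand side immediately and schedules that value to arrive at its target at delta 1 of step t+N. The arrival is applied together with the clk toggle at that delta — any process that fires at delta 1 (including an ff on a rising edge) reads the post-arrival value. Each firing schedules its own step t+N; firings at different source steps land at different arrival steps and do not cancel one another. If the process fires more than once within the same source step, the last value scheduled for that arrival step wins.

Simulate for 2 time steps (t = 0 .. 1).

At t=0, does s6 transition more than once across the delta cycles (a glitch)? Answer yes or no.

t=0 Δ0: s7=0 s0=0 clk=0 s4=1 s3=0 s5=1 s2=1 s8=0 s1=0 s6=0
  Δ1: clk:0→1
  Δ2: s0:0→1
  Δ3: s7:0→1, s6:0→1
  Δ4: s6:1→0
  (4Δ to stable)
t=1 Δ0: s7=1 s0=1 clk=1 s4=1 s3=0 s5=1 s2=1 s8=0 s1=0 s6=0
  Δ1: clk:1→0, s1:0→1
  Δ2: s3:0→1
  (2Δ to stable)

yes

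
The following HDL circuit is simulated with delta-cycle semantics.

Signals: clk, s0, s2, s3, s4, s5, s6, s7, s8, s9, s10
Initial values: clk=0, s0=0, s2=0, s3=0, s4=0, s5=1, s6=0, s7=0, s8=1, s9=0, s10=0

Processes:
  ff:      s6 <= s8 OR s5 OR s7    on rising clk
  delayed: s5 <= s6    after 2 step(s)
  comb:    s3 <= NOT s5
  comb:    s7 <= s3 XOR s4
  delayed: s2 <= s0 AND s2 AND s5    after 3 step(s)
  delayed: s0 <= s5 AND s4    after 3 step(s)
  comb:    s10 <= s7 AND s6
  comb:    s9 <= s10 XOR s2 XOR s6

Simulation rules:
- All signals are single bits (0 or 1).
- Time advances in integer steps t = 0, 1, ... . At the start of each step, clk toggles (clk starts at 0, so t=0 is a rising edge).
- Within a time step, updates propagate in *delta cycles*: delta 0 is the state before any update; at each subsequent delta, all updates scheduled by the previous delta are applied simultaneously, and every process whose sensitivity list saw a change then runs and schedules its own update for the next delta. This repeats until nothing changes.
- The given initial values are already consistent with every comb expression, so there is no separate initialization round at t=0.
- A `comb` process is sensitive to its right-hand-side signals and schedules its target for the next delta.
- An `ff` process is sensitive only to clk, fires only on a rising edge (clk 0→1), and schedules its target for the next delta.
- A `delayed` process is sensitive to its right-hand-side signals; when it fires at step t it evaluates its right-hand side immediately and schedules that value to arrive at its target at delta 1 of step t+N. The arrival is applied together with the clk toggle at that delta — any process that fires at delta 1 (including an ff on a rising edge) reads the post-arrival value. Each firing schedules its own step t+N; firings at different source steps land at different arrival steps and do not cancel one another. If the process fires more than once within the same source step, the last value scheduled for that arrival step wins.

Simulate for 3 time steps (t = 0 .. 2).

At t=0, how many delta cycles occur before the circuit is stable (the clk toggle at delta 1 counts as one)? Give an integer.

t=0 Δ0: s0=0 s2=0 s8=1 s3=0 clk=0 s4=0 s6=0 s7=0 s10=0 s5=1 s9=0
  Δ1: clk:0→1
  Δ2: s6:0→1
  Δ3: s9:0→1
  (3Δ to stable)
t=1 Δ0: s0=0 s2=0 s8=1 s3=0 clk=1 s4=0 s6=1 s7=0 s10=0 s5=1 s9=1
  Δ1: clk:1→0
  (1Δ to stable)
t=2 Δ0: s0=0 s2=0 s8=1 s3=0 clk=0 s4=0 s6=1 s7=0 s10=0 s5=1 s9=1
  Δ1: clk:0→1
  (1Δ to stable)

3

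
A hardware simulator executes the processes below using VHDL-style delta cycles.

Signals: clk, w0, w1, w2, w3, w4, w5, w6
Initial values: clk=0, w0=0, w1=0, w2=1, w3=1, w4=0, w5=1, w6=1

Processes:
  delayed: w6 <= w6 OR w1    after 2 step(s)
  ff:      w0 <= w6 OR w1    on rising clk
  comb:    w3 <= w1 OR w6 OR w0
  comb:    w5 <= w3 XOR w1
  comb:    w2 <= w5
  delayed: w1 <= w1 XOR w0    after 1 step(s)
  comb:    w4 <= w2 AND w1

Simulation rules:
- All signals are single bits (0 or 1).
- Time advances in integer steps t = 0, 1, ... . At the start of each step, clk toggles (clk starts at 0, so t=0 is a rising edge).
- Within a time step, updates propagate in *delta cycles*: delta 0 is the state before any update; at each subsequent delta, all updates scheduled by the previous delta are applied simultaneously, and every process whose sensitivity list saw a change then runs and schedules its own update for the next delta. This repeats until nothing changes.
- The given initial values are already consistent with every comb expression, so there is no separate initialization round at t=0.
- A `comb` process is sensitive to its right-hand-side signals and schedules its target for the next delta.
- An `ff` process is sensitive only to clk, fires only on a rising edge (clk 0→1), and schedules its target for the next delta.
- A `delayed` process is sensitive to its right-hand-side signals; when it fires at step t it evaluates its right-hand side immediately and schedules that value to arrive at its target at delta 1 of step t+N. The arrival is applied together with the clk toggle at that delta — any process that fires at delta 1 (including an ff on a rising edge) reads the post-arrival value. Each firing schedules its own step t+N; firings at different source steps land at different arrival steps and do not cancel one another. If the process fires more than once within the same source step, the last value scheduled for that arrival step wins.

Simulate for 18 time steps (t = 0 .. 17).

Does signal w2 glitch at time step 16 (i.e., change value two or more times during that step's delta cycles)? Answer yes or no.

[bits: w0,w6,w4,w3,w2,w1,w5,clk]
t=0: Δ0=01011010 Δ1=01011011 Δ2=11011011 | 2Δ
t=1: Δ0=11011011 Δ1=11011110 Δ2=11111100 Δ3=11110100 Δ4=11010100 | 4Δ
t=2: Δ0=11010100 Δ1=11010001 Δ2=11010011 Δ3=11011011 | 3Δ
t=3: Δ0=11011011 Δ1=11011110 Δ2=11111100 Δ3=11110100 Δ4=11010100 | 4Δ
t=4: Δ0=11010100 Δ1=11010001 Δ2=11010011 Δ3=11011011 | 3Δ
t=5: Δ0=11011011 Δ1=11011110 Δ2=11111100 Δ3=11110100 Δ4=11010100 | 4Δ
t=6: Δ0=11010100 Δ1=11010001 Δ2=11010011 Δ3=11011011 | 3Δ
t=7: Δ0=11011011 Δ1=11011110 Δ2=11111100 Δ3=11110100 Δ4=11010100 | 4Δ
t=8: Δ0=11010100 Δ1=11010001 Δ2=11010011 Δ3=11011011 | 3Δ
t=9: Δ0=11011011 Δ1=11011110 Δ2=11111100 Δ3=11110100 Δ4=11010100 | 4Δ
t=10: Δ0=11010100 Δ1=11010001 Δ2=11010011 Δ3=11011011 | 3Δ
t=11: Δ0=11011011 Δ1=11011110 Δ2=11111100 Δ3=11110100 Δ4=11010100 | 4Δ
t=12: Δ0=11010100 Δ1=11010001 Δ2=11010011 Δ3=11011011 | 3Δ
t=13: Δ0=11011011 Δ1=11011110 Δ2=11111100 Δ3=11110100 Δ4=11010100 | 4Δ
t=14: Δ0=11010100 Δ1=11010001 Δ2=11010011 Δ3=11011011 | 3Δ
t=15: Δ0=11011011 Δ1=11011110 Δ2=11111100 Δ3=11110100 Δ4=11010100 | 4Δ
t=16: Δ0=11010100 Δ1=11010001 Δ2=11010011 Δ3=11011011 | 3Δ
t=17: Δ0=11011011 Δ1=11011110 Δ2=11111100 Δ3=11110100 Δ4=11010100 | 4Δ

no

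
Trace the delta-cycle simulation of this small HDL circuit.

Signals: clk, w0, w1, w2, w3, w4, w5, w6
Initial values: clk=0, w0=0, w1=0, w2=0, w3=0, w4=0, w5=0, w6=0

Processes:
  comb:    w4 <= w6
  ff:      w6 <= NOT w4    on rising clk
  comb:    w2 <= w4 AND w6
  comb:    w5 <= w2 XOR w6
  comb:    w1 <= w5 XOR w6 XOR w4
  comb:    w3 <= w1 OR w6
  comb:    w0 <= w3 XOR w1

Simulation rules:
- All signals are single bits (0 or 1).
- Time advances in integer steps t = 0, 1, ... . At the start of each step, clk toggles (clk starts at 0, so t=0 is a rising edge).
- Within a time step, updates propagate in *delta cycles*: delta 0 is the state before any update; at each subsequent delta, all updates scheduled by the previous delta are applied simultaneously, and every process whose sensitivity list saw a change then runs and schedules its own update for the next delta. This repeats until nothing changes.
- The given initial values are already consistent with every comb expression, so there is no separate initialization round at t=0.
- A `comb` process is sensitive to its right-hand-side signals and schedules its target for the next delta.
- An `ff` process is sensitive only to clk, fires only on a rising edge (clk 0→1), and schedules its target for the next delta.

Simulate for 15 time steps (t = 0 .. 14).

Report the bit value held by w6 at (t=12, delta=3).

1

[bits: w4,w6,w2,w1,w3,w0,w5,clk]
t=0: Δ0=00000000 Δ1=00000001 Δ2=01000001 Δ3=11011011 Δ4=11111011 Δ5=11111001 Δ6=11101001 Δ7=11101101 | 7Δ
t=1: Δ0=11101101 Δ1=11101100 | 1Δ
t=2: Δ0=11101100 Δ1=11101101 Δ2=10101101 Δ3=00010111 Δ4=00011101 Δ5=00001001 Δ6=00000101 Δ7=00000001 | 7Δ
t=3: Δ0=00000001 Δ1=00000000 | 1Δ
t=4: Δ0=00000000 Δ1=00000001 Δ2=01000001 Δ3=11011011 Δ4=11111011 Δ5=11111001 Δ6=11101001 Δ7=11101101 | 7Δ
t=5: Δ0=11101101 Δ1=11101100 | 1Δ
t=6: Δ0=11101100 Δ1=11101101 Δ2=10101101 Δ3=00010111 Δ4=00011101 Δ5=00001001 Δ6=00000101 Δ7=00000001 | 7Δ
t=7: Δ0=00000001 Δ1=00000000 | 1Δ
t=8: Δ0=00000000 Δ1=00000001 Δ2=01000001 Δ3=11011011 Δ4=11111011 Δ5=11111001 Δ6=11101001 Δ7=11101101 | 7Δ
t=9: Δ0=11101101 Δ1=11101100 | 1Δ
t=10: Δ0=11101100 Δ1=11101101 Δ2=10101101 Δ3=00010111 Δ4=00011101 Δ5=00001001 Δ6=00000101 Δ7=00000001 | 7Δ
t=11: Δ0=00000001 Δ1=00000000 | 1Δ
t=12: Δ0=00000000 Δ1=00000001 Δ2=01000001 Δ3=11011011 Δ4=11111011 Δ5=11111001 Δ6=11101001 Δ7=11101101 | 7Δ
t=13: Δ0=11101101 Δ1=11101100 | 1Δ
t=14: Δ0=11101100 Δ1=11101101 Δ2=10101101 Δ3=00010111 Δ4=00011101 Δ5=00001001 Δ6=00000101 Δ7=00000001 | 7Δ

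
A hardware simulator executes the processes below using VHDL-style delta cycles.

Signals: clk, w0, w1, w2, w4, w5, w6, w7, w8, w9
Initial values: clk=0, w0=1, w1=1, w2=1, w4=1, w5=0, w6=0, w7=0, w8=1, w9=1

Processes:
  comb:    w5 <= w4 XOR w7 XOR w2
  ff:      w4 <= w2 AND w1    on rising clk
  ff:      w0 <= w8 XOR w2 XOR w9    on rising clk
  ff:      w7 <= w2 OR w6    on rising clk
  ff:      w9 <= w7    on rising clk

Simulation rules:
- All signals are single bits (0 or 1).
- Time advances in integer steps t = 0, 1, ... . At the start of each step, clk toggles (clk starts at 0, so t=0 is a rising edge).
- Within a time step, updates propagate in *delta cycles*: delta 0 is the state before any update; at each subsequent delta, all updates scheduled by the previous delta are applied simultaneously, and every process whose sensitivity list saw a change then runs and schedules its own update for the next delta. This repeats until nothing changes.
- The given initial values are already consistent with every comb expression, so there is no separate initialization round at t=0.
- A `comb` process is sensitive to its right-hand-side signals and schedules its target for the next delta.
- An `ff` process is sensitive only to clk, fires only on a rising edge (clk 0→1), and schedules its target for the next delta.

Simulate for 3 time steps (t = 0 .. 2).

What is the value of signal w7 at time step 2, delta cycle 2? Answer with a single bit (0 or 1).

t=0 Δ0: w1=1 w6=0 w2=1 w5=0 clk=0 w0=1 w4=1 w8=1 w7=0 w9=1
  Δ1: clk:0→1
  Δ2: w7:0→1, w9:1→0
  Δ3: w5:0→1
  (3Δ to stable)
t=1 Δ0: w1=1 w6=0 w2=1 w5=1 clk=1 w0=1 w4=1 w8=1 w7=1 w9=0
  Δ1: clk:1→0
  (1Δ to stable)
t=2 Δ0: w1=1 w6=0 w2=1 w5=1 clk=0 w0=1 w4=1 w8=1 w7=1 w9=0
  Δ1: clk:0→1
  Δ2: w0:1→0, w9:0→1
  (2Δ to stable)

1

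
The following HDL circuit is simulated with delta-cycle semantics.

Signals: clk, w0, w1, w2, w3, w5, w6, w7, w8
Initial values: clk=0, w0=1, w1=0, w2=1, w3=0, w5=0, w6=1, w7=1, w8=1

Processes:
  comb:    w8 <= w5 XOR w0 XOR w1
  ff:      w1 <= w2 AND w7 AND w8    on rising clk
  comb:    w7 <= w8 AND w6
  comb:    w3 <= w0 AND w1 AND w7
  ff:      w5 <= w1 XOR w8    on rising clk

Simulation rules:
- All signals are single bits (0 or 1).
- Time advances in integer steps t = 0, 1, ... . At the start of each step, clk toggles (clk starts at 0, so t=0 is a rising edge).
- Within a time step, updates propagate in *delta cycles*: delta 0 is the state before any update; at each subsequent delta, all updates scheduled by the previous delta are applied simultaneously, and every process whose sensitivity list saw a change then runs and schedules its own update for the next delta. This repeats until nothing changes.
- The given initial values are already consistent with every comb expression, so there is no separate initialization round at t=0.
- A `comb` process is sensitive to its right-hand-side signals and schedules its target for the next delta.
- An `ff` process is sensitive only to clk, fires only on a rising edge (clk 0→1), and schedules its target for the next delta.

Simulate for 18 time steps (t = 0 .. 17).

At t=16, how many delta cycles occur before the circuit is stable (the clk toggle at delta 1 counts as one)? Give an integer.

t=0 Δ0: w2=1 w5=0 w6=1 w7=1 w3=0 w1=0 w8=1 clk=0 w0=1
  Δ1: clk:0→1
  Δ2: w5:0→1, w1:0→1
  Δ3: w3:0→1
  (3Δ to stable)
t=1 Δ0: w2=1 w5=1 w6=1 w7=1 w3=1 w1=1 w8=1 clk=1 w0=1
  Δ1: clk:1→0
  (1Δ to stable)
t=2 Δ0: w2=1 w5=1 w6=1 w7=1 w3=1 w1=1 w8=1 clk=0 w0=1
  Δ1: clk:0→1
  Δ2: w5:1→0
  Δ3: w8:1→0
  Δ4: w7:1→0
  Δ5: w3:1→0
  (5Δ to stable)
t=3 Δ0: w2=1 w5=0 w6=1 w7=0 w3=0 w1=1 w8=0 clk=1 w0=1
  Δ1: clk:1→0
  (1Δ to stable)
t=4 Δ0: w2=1 w5=0 w6=1 w7=0 w3=0 w1=1 w8=0 clk=0 w0=1
  Δ1: clk:0→1
  Δ2: w5:0→1, w1:1→0
  (2Δ to stable)
t=5 Δ0: w2=1 w5=1 w6=1 w7=0 w3=0 w1=0 w8=0 clk=1 w0=1
  Δ1: clk:1→0
  (1Δ to stable)
t=6 Δ0: w2=1 w5=1 w6=1 w7=0 w3=0 w1=0 w8=0 clk=0 w0=1
  Δ1: clk:0→1
  Δ2: w5:1→0
  Δ3: w8:0→1
  Δ4: w7:0→1
  (4Δ to stable)
t=7 Δ0: w2=1 w5=0 w6=1 w7=1 w3=0 w1=0 w8=1 clk=1 w0=1
  Δ1: clk:1→0
  (1Δ to stable)
t=8 Δ0: w2=1 w5=0 w6=1 w7=1 w3=0 w1=0 w8=1 clk=0 w0=1
  Δ1: clk:0→1
  Δ2: w5:0→1, w1:0→1
  Δ3: w3:0→1
  (3Δ to stable)
t=9 Δ0: w2=1 w5=1 w6=1 w7=1 w3=1 w1=1 w8=1 clk=1 w0=1
  Δ1: clk:1→0
  (1Δ to stable)
t=10 Δ0: w2=1 w5=1 w6=1 w7=1 w3=1 w1=1 w8=1 clk=0 w0=1
  Δ1: clk:0→1
  Δ2: w5:1→0
  Δ3: w8:1→0
  Δ4: w7:1→0
  Δ5: w3:1→0
  (5Δ to stable)
t=11 Δ0: w2=1 w5=0 w6=1 w7=0 w3=0 w1=1 w8=0 clk=1 w0=1
  Δ1: clk:1→0
  (1Δ to stable)
t=12 Δ0: w2=1 w5=0 w6=1 w7=0 w3=0 w1=1 w8=0 clk=0 w0=1
  Δ1: clk:0→1
  Δ2: w5:0→1, w1:1→0
  (2Δ to stable)
t=13 Δ0: w2=1 w5=1 w6=1 w7=0 w3=0 w1=0 w8=0 clk=1 w0=1
  Δ1: clk:1→0
  (1Δ to stable)
t=14 Δ0: w2=1 w5=1 w6=1 w7=0 w3=0 w1=0 w8=0 clk=0 w0=1
  Δ1: clk:0→1
  Δ2: w5:1→0
  Δ3: w8:0→1
  Δ4: w7:0→1
  (4Δ to stable)
t=15 Δ0: w2=1 w5=0 w6=1 w7=1 w3=0 w1=0 w8=1 clk=1 w0=1
  Δ1: clk:1→0
  (1Δ to stable)
t=16 Δ0: w2=1 w5=0 w6=1 w7=1 w3=0 w1=0 w8=1 clk=0 w0=1
  Δ1: clk:0→1
  Δ2: w5:0→1, w1:0→1
  Δ3: w3:0→1
  (3Δ to stable)
t=17 Δ0: w2=1 w5=1 w6=1 w7=1 w3=1 w1=1 w8=1 clk=1 w0=1
  Δ1: clk:1→0
  (1Δ to stable)

3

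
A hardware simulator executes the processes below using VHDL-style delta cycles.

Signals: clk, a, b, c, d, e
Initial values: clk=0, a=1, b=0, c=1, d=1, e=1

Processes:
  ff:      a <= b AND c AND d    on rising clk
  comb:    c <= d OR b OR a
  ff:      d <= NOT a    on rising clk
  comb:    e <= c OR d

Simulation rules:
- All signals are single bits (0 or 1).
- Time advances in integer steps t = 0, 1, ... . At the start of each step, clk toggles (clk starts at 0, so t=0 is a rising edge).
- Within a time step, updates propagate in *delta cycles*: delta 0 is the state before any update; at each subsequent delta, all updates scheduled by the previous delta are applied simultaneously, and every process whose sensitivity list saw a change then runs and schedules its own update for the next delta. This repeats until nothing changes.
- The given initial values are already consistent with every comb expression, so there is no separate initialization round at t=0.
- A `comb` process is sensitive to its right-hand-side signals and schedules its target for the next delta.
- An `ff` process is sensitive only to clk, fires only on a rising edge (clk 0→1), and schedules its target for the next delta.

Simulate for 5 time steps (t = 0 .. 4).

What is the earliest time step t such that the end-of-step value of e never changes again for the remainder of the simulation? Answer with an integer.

2

[bits: b,d,c,a,e,clk]
t=0: Δ0=011110 Δ1=011111 Δ2=001011 Δ3=000011 Δ4=000001 | 4Δ
t=1: Δ0=000001 Δ1=000000 | 1Δ
t=2: Δ0=000000 Δ1=000001 Δ2=010001 Δ3=011011 | 3Δ
t=3: Δ0=011011 Δ1=011010 | 1Δ
t=4: Δ0=011010 Δ1=011011 | 1Δ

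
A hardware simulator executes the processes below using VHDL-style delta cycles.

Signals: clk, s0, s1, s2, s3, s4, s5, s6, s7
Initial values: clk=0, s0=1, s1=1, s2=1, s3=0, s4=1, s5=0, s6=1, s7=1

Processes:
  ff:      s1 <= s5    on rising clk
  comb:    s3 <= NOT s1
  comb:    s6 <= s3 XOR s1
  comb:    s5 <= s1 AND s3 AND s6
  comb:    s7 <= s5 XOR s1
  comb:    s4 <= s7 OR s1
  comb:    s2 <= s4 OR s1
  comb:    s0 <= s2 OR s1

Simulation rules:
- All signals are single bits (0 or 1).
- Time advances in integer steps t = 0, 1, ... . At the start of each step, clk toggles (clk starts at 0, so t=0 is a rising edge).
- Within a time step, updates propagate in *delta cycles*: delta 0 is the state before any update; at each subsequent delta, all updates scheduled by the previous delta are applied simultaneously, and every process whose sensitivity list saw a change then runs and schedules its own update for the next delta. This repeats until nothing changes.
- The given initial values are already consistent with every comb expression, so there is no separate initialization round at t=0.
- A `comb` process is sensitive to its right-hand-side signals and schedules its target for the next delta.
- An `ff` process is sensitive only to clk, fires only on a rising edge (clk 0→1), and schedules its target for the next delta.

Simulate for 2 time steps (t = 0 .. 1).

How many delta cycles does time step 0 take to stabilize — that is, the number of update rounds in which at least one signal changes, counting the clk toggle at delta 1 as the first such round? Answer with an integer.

t0.Δ0 s4=1 s1=1 s3=0 s7=1 s0=1 clk=0 s6=1 s2=1 s5=0
t0.Δ1 s4=1 s1=1 s3=0 s7=1 s0=1 clk=1 s6=1 s2=1 s5=0
t0.Δ2 s4=1 s1=0 s3=0 s7=1 s0=1 clk=1 s6=1 s2=1 s5=0
t0.Δ3 s4=1 s1=0 s3=1 s7=0 s0=1 clk=1 s6=0 s2=1 s5=0
t0.Δ4 s4=0 s1=0 s3=1 s7=0 s0=1 clk=1 s6=1 s2=1 s5=0
t0.Δ5 s4=0 s1=0 s3=1 s7=0 s0=1 clk=1 s6=1 s2=0 s5=0
t0.Δ6 s4=0 s1=0 s3=1 s7=0 s0=0 clk=1 s6=1 s2=0 s5=0
t1.Δ0 s4=0 s1=0 s3=1 s7=0 s0=0 clk=1 s6=1 s2=0 s5=0
t1.Δ1 s4=0 s1=0 s3=1 s7=0 s0=0 clk=0 s6=1 s2=0 s5=0

6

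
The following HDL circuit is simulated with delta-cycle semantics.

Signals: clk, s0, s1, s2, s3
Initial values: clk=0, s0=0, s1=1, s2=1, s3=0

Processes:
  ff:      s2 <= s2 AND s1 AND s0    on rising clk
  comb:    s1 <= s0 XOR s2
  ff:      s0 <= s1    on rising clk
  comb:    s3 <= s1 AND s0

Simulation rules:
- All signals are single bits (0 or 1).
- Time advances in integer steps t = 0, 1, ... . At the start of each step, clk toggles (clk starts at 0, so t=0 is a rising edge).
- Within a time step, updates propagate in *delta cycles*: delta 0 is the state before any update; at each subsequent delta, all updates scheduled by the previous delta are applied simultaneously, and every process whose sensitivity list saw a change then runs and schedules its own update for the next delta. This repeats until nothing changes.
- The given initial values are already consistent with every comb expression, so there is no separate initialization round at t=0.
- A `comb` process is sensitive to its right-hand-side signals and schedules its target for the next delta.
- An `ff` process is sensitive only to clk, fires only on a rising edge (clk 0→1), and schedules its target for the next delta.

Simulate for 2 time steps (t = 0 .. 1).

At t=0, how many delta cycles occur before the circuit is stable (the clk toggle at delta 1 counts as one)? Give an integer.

[bits: s3,s1,s0,clk,s2]
t=0: Δ0=01001 Δ1=01011 Δ2=01110 Δ3=11110 | 3Δ
t=1: Δ0=11110 Δ1=11100 | 1Δ

3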